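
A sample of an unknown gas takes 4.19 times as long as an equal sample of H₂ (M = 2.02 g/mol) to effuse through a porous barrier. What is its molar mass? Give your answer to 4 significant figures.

35.46 g/mol

Since effusion rate ∝ 1/√M, t_X/t_H₂ = √(M_X/M_H₂).
4.19 = √(M_X/2.02)
M_X = 2.02 × 4.19² = 2.02 × 17.56 = 35.46 g/mol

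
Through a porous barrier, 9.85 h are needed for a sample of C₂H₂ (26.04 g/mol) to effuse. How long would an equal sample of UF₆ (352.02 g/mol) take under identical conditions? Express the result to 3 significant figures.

From Graham's law, t_UF₆/t_C₂H₂ = √(M_UF₆/M_C₂H₂) = √(352.02/26.04) = √13.52 = 3.677.
So the time for UF₆ is 9.85 × 3.677 = 36.2 h.

36.2 h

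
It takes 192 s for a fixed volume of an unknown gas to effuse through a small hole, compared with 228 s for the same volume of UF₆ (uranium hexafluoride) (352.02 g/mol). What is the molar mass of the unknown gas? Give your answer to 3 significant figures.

Using Graham's law: t_X/t_UF₆ = √(M_X/M_UF₆).
192/228 = 0.8421 = √(M_X/352.02)
M_X = 352.02 × 0.8421² = 352.02 × 0.7091 = 250 g/mol

250 g/mol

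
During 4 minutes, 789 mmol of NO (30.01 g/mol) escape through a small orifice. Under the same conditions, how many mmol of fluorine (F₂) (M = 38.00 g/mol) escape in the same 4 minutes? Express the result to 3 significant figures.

701 mmol

Graham's law gives rate_F₂/rate_NO = √(M_NO/M_F₂) = √(30.01/38.00) = √0.7897 = 0.8887.
So the amount for F₂ is 789 × 0.8887 = 701 mmol.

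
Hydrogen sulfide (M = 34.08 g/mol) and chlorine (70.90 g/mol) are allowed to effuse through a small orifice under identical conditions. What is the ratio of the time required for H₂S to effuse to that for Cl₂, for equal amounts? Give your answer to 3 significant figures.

0.693

Graham's law gives t_H₂S/t_Cl₂ = √(M_H₂S/M_Cl₂) = √(34.08/70.90) = √0.4807 = 0.693.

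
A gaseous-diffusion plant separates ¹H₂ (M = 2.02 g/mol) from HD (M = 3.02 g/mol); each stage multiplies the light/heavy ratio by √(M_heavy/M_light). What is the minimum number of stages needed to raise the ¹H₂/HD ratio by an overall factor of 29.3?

17

With α = √(3.02/2.02) per stage, ln α = ½ ln(1.49505) = 0.2011.
Need α^N ≥ 29.3 ⇒ N ≥ ln(29.3) / ln α = 3.378 / 0.2011 = 16.80.
So at least 17 stages are needed.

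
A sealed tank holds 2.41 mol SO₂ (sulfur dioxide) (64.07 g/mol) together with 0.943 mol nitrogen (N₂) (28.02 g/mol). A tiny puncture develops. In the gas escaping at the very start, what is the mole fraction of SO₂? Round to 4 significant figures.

Rate_i ∝ x_i/√M_i (Graham's law weighted by mole fraction), so the effusate composition follows n_i/√M_i.
So x_SO₂ in the escaping gas = (n_SO₂/√M_SO₂) / Σ(n_i/√M_i)
= (2.41/√64.07) / (2.41/√64.07 + 0.943/√28.02) = 0.3011/(0.3011 + 0.1781) = 0.6283.

0.6283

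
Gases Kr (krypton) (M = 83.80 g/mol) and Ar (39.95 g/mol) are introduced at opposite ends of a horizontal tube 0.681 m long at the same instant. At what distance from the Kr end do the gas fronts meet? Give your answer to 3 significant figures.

In equal time, each gas travels a distance ∝ its rate ∝ 1/√M, so d_Kr/d_Ar = √(M_Ar/M_Kr) = √(39.95/83.80) = 0.6905.
With d_Kr + d_Ar = 0.681 m, d_Ar = 0.681/(1 + 0.6905) = 0.4028 m.
d_Kr = 0.681 − 0.4028 = 0.278 m.

0.278 m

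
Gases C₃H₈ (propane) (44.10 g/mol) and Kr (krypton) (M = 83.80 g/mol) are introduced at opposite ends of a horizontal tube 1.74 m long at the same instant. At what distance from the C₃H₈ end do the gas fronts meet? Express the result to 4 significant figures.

The fronts meet when d_C₃H₈ + d_Kr = L with d_C₃H₈/d_Kr = √(M_Kr/M_C₃H₈) (Graham's law). Here √(M_Kr/M_C₃H₈) = √(83.80/44.10) = 1.378.
With d_C₃H₈ + d_Kr = 1.74 m, d_Kr = 1.74/(1 + 1.378) = 0.7316 m.
d_C₃H₈ = 1.74 − 0.7316 = 1.008 m.

1.008 m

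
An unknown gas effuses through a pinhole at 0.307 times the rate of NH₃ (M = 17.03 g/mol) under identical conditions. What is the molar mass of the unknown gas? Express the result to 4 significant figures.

180.7 g/mol

By Graham's law, rate_X/rate_NH₃ = √(M_NH₃/M_X).
0.307 = √(17.03/M_X)
M_X = 17.03 / 0.307² = 17.03 / 0.09425 = 180.7 g/mol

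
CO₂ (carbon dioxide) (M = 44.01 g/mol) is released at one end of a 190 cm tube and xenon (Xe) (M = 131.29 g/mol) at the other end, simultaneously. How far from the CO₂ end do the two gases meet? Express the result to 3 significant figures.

120 cm

Graham's law gives d_CO₂/d_Xe = rate_CO₂/rate_Xe = √(M_Xe/M_CO₂) = √(131.29/44.01) = 1.727.
With d_CO₂ + d_Xe = 190 cm, d_Xe = 190/(1 + 1.727) = 69.67 cm.
d_CO₂ = 190 − 69.67 = 120 cm.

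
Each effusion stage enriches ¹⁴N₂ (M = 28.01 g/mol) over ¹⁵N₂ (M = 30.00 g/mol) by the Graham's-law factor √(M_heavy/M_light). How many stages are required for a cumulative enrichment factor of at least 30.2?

100

Per stage α = (30.00/28.01)^(1/2) = 1.07105^0.5, giving ln α = 0.03432.
Need α^N ≥ 30.2 ⇒ N ≥ ln(30.2) / ln α = 3.408 / 0.03432 = 99.30.
Minimum whole number of stages: N = 100.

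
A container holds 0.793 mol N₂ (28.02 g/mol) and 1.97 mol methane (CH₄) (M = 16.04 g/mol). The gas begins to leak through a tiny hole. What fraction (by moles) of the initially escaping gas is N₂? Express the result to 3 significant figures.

0.233

The effusion rate of species i is ∝ p_i/√M_i ∝ n_i/√M_i.
Mole fraction of N₂ in the effusate = (n_N₂/√M_N₂) / (n_N₂/√M_N₂ + n_CH₄/√M_CH₄)
= (0.793/√28.02) / (0.793/√28.02 + 1.97/√16.04) = 0.1498/(0.1498 + 0.4919) = 0.233.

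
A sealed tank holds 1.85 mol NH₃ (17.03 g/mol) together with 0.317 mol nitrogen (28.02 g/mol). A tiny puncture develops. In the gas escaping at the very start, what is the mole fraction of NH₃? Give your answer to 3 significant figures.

Rate_i ∝ x_i/√M_i (Graham's law weighted by mole fraction), so the effusate composition follows n_i/√M_i.
Mole fraction of NH₃ in the effusate = (n_NH₃/√M_NH₃) / (n_NH₃/√M_NH₃ + n_N₂/√M_N₂)
= (1.85/√17.03) / (1.85/√17.03 + 0.317/√28.02) = 0.4483/(0.4483 + 0.05989) = 0.882.

0.882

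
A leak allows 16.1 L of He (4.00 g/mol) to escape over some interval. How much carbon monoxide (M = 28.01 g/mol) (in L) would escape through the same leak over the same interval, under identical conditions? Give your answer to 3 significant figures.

6.08 L

Graham's law gives rate_CO/rate_He = √(M_He/M_CO) = √(4.00/28.01) = √0.1428 = 0.3779.
So the volume for CO is 16.1 × 0.3779 = 6.08 L.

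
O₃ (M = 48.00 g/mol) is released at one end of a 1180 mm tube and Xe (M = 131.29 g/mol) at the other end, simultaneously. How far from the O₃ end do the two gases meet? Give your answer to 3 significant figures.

735 mm

Distances travelled in equal time are proportional to diffusion rates, so d_O₃/d_Xe = √(M_Xe/M_O₃) = √(131.29/48.00) = 1.654.
With d_O₃ + d_Xe = 1180 mm, d_Xe = 1180/(1 + 1.654) = 444.6 mm.
d_O₃ = 1180 − 444.6 = 735 mm.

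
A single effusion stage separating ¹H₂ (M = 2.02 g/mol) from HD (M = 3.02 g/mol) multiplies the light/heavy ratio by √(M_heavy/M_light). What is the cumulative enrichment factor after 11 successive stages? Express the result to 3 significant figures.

Each stage multiplies the ratio by α = √(3.02/2.02), so after 11 stages the overall factor is α^11 = (3.02/2.02)^(11/2).
= 1.49505^(11/2) = 9.13.

9.13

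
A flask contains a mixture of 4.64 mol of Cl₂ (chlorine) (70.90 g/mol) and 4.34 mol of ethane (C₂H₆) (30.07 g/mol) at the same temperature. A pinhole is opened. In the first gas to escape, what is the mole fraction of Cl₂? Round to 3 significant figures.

The effusion rate of species i is ∝ p_i/√M_i ∝ n_i/√M_i.
x_Cl₂(eff) = (n_Cl₂/√M_Cl₂) / (n_Cl₂/√M_Cl₂ + n_C₂H₆/√M_C₂H₆)
= (4.64/√70.90) / (4.64/√70.90 + 4.34/√30.07) = 0.5511/(0.5511 + 0.7914) = 0.410.

0.410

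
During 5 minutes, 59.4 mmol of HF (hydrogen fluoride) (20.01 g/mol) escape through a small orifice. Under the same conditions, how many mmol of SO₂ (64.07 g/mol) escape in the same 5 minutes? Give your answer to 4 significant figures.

33.20 mmol

Using Graham's law: rate_SO₂/rate_HF = √(M_HF/M_SO₂) = √(20.01/64.07) = √0.3123 = 0.5589.
So the amount for SO₂ is 59.4 × 0.5589 = 33.20 mmol.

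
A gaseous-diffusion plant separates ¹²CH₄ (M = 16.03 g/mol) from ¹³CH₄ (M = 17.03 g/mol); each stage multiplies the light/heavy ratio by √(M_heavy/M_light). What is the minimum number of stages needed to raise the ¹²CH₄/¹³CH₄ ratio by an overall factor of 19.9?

99

Per stage α = (17.03/16.03)^(1/2) = 1.06238^0.5, giving ln α = 0.03026.
Need α^N ≥ 19.9 ⇒ N ≥ ln(19.9) / ln α = 2.991 / 0.03026 = 98.84.
Minimum whole number of stages: N = 99.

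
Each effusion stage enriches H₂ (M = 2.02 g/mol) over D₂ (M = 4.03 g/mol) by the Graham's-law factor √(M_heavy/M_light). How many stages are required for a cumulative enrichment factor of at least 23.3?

With α = √(4.03/2.02) per stage, ln α = ½ ln(1.99505) = 0.3453.
Need α^N ≥ 23.3 ⇒ N ≥ ln(23.3) / ln α = 3.148 / 0.3453 = 9.12.
Rounding up, N = 10 stages.

10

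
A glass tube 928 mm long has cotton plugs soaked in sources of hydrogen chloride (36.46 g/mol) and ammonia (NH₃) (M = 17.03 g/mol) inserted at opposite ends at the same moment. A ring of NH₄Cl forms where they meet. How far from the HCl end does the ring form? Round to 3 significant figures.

Graham's law gives d_HCl/d_NH₃ = rate_HCl/rate_NH₃ = √(M_NH₃/M_HCl) = √(17.03/36.46) = 0.6834.
With d_HCl + d_NH₃ = 928 mm, d_NH₃ = 928/(1 + 0.6834) = 551.3 mm.
d_HCl = 928 − 551.3 = 377 mm.

377 mm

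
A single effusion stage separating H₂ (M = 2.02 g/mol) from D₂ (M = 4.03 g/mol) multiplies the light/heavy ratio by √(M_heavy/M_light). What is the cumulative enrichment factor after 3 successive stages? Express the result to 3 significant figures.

After 3 stages the ratio has grown by (√(4.03/2.02))^3 = (4.03/2.02)^(3/2).
= 1.99505^(3/2) = 2.82.

2.82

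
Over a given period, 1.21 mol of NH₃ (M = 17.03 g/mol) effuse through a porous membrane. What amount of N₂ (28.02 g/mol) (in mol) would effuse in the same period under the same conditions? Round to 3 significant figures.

0.943 mol

By Graham's law, rate_N₂/rate_NH₃ = √(M_NH₃/M_N₂) = √(17.03/28.02) = √0.6078 = 0.7796.
So the amount for N₂ is 1.21 × 0.7796 = 0.943 mol.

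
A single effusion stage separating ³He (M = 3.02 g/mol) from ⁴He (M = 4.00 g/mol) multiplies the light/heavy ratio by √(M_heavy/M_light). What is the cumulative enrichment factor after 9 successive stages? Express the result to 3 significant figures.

3.54

Overall factor = α^9 with α = √(4.00/3.02), i.e. (4.00/3.02)^(9/2).
= 1.32450^(9/2) = 3.54.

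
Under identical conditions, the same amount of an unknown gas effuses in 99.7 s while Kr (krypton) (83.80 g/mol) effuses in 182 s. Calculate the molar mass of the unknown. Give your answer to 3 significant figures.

25.1 g/mol

Using Graham's law: t_X/t_Kr = √(M_X/M_Kr).
99.7/182 = 0.5478 = √(M_X/83.80)
M_X = 83.80 × 0.5478² = 83.80 × 0.3001 = 25.1 g/mol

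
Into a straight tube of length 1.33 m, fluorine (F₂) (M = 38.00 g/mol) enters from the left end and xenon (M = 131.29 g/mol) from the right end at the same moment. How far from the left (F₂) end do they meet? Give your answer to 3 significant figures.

0.865 m

Graham's law gives d_F₂/d_Xe = rate_F₂/rate_Xe = √(M_Xe/M_F₂) = √(131.29/38.00) = 1.859.
With d_F₂ + d_Xe = 1.33 m, d_Xe = 1.33/(1 + 1.859) = 0.4652 m.
d_F₂ = 1.33 − 0.4652 = 0.865 m.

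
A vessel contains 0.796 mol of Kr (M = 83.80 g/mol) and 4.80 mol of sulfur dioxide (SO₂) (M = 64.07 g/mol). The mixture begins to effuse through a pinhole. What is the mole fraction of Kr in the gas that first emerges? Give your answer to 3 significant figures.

0.127

Each component's effusion rate ∝ (its partial pressure)·(1/√M) ∝ n_i/√M_i.
So x_Kr in the escaping gas = (n_Kr/√M_Kr) / Σ(n_i/√M_i)
= (0.796/√83.80) / (0.796/√83.80 + 4.80/√64.07) = 0.08695/(0.08695 + 0.5997) = 0.127.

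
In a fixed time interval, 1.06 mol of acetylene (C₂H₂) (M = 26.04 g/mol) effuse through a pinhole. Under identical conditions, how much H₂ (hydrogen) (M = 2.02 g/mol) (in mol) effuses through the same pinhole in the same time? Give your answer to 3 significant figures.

3.81 mol

By Graham's law, rate_H₂/rate_C₂H₂ = √(M_C₂H₂/M_H₂) = √(26.04/2.02) = √12.89 = 3.590.
So the amount for H₂ is 1.06 × 3.590 = 3.81 mol.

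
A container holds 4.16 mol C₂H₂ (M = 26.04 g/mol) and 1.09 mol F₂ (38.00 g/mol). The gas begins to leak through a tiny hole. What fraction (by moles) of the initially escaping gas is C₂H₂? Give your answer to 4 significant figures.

0.8218

Each component's effusion rate ∝ (its partial pressure)·(1/√M) ∝ n_i/√M_i.
So x_C₂H₂ in the escaping gas = (n_C₂H₂/√M_C₂H₂) / Σ(n_i/√M_i)
= (4.16/√26.04) / (4.16/√26.04 + 1.09/√38.00) = 0.8152/(0.8152 + 0.1768) = 0.8218.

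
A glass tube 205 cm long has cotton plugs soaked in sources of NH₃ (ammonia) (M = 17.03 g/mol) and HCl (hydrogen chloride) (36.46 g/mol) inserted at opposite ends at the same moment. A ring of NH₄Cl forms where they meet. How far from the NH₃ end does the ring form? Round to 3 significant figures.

122 cm

Graham's law gives d_NH₃/d_HCl = rate_NH₃/rate_HCl = √(M_HCl/M_NH₃) = √(36.46/17.03) = 1.463.
With d_NH₃ + d_HCl = 205 cm, d_HCl = 205/(1 + 1.463) = 83.23 cm.
d_NH₃ = 205 − 83.23 = 122 cm.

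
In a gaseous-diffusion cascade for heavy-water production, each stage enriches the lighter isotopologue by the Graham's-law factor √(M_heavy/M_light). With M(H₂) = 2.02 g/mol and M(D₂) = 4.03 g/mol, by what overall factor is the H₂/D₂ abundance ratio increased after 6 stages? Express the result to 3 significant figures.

7.94

The single-stage factor is √(M_heavy/M_light), so 6 stages give [√(4.03/2.02)]^6 = (4.03/2.02)^(6/2).
= 1.99505^3 = 7.94.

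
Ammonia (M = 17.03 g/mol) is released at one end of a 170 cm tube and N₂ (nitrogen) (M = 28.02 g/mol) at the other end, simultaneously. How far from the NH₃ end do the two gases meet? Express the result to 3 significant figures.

Distances travelled in equal time are proportional to diffusion rates, so d_NH₃/d_N₂ = √(M_N₂/M_NH₃) = √(28.02/17.03) = 1.283.
With d_NH₃ + d_N₂ = 170 cm, d_N₂ = 170/(1 + 1.283) = 74.47 cm.
d_NH₃ = 170 − 74.47 = 95.5 cm.

95.5 cm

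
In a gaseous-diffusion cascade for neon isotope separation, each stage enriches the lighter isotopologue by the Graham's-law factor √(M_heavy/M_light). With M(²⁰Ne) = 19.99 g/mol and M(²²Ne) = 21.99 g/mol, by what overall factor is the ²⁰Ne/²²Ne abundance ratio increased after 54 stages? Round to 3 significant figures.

13.1

Overall factor = α^54 with α = √(21.99/19.99), i.e. (21.99/19.99)^(54/2).
= 1.10005^27 = 13.1.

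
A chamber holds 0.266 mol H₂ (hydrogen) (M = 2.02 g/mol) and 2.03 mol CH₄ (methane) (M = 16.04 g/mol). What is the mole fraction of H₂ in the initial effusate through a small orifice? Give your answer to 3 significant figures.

0.270

Rate_i ∝ x_i/√M_i (Graham's law weighted by mole fraction), so the effusate composition follows n_i/√M_i.
So x_H₂ in the escaping gas = (n_H₂/√M_H₂) / Σ(n_i/√M_i)
= (0.266/√2.02) / (0.266/√2.02 + 2.03/√16.04) = 0.1872/(0.1872 + 0.5069) = 0.270.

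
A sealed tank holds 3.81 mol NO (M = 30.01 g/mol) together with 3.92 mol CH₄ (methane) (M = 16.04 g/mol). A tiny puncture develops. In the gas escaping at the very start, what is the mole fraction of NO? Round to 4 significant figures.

Each component's effusion rate ∝ (its partial pressure)·(1/√M) ∝ n_i/√M_i.
So x_NO in the escaping gas = (n_NO/√M_NO) / Σ(n_i/√M_i)
= (3.81/√30.01) / (3.81/√30.01 + 3.92/√16.04) = 0.6955/(0.6955 + 0.9788) = 0.4154.

0.4154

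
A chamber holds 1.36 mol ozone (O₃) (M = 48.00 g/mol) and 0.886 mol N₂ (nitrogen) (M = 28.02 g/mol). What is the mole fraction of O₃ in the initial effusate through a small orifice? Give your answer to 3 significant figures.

0.540

Effusion rate of each component ∝ n_i/√M_i (partial pressure × 1/√M).
x_O₃(eff) = (n_O₃/√M_O₃) / (n_O₃/√M_O₃ + n_N₂/√M_N₂)
= (1.36/√48.00) / (1.36/√48.00 + 0.886/√28.02) = 0.1963/(0.1963 + 0.1674) = 0.540.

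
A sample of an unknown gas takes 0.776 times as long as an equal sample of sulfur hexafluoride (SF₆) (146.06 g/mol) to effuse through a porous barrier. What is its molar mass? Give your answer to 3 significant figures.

88.0 g/mol

Graham's law gives t_X/t_SF₆ = √(M_X/M_SF₆).
0.776 = √(M_X/146.06)
M_X = 146.06 × 0.776² = 146.06 × 0.6022 = 88.0 g/mol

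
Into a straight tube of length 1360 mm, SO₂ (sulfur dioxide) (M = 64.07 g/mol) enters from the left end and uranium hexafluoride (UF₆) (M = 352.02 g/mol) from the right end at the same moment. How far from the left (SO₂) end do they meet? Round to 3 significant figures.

In equal time, each gas travels a distance ∝ its rate ∝ 1/√M, so d_SO₂/d_UF₆ = √(M_UF₆/M_SO₂) = √(352.02/64.07) = 2.344.
With d_SO₂ + d_UF₆ = 1360 mm, d_UF₆ = 1360/(1 + 2.344) = 406.7 mm.
d_SO₂ = 1360 − 406.7 = 953 mm.

953 mm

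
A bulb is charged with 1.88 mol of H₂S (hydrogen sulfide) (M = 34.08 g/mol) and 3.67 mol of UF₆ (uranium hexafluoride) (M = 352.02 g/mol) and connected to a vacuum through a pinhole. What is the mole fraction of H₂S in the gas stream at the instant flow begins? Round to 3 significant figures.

Effusion rate of each component ∝ n_i/√M_i (partial pressure × 1/√M).
Mole fraction of H₂S in the effusate = (n_H₂S/√M_H₂S) / (n_H₂S/√M_H₂S + n_UF₆/√M_UF₆)
= (1.88/√34.08) / (1.88/√34.08 + 3.67/√352.02) = 0.3220/(0.3220 + 0.1956) = 0.622.

0.622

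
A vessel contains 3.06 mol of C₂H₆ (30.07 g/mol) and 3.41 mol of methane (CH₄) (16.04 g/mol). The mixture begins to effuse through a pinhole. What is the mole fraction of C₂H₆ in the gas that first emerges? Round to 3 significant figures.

0.396

The effusion rate of species i is ∝ p_i/√M_i ∝ n_i/√M_i.
So x_C₂H₆ in the escaping gas = (n_C₂H₆/√M_C₂H₆) / Σ(n_i/√M_i)
= (3.06/√30.07) / (3.06/√30.07 + 3.41/√16.04) = 0.5580/(0.5580 + 0.8514) = 0.396.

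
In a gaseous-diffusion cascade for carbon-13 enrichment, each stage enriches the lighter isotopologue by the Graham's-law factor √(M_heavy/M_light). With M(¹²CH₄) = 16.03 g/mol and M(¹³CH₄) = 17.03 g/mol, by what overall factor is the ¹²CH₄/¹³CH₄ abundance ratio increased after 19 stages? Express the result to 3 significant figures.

1.78

Overall factor = α^19 with α = √(17.03/16.03), i.e. (17.03/16.03)^(19/2).
= 1.06238^(19/2) = 1.78.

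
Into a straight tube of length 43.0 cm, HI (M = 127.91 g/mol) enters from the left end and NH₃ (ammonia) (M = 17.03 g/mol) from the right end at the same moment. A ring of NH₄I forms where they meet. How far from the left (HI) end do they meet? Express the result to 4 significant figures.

In equal time, each gas travels a distance ∝ its rate ∝ 1/√M, so d_HI/d_NH₃ = √(M_NH₃/M_HI) = √(17.03/127.91) = 0.3649.
With d_HI + d_NH₃ = 43.0 cm, d_NH₃ = 43.0/(1 + 0.3649) = 31.50 cm.
d_HI = 43.0 − 31.50 = 11.50 cm.

11.50 cm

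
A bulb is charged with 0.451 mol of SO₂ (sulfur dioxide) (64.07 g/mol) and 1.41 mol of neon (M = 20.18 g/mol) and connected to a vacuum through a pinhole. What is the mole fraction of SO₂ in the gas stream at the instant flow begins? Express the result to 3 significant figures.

Rate_i ∝ x_i/√M_i (Graham's law weighted by mole fraction), so the effusate composition follows n_i/√M_i.
Mole fraction of SO₂ in the effusate = (n_SO₂/√M_SO₂) / (n_SO₂/√M_SO₂ + n_Ne/√M_Ne)
= (0.451/√64.07) / (0.451/√64.07 + 1.41/√20.18) = 0.05634/(0.05634 + 0.3139) = 0.152.

0.152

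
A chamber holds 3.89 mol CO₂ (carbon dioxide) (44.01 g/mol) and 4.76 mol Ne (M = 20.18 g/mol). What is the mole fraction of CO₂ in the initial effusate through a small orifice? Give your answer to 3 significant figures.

Effusion rate of each component ∝ n_i/√M_i (partial pressure × 1/√M).
So x_CO₂ in the escaping gas = (n_CO₂/√M_CO₂) / Σ(n_i/√M_i)
= (3.89/√44.01) / (3.89/√44.01 + 4.76/√20.18) = 0.5864/(0.5864 + 1.060) = 0.356.

0.356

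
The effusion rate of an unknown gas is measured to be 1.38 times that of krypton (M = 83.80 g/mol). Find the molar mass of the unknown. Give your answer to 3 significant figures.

44.0 g/mol

By Graham's law, rate_X/rate_Kr = √(M_Kr/M_X).
1.38 = √(83.80/M_X)
M_X = 83.80 / 1.38² = 83.80 / 1.904 = 44.0 g/mol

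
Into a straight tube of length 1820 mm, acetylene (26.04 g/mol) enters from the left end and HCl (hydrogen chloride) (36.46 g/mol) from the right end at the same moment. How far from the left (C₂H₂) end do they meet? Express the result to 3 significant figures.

986 mm

The fronts meet when d_C₂H₂ + d_HCl = L with d_C₂H₂/d_HCl = √(M_HCl/M_C₂H₂) (Graham's law). Here √(M_HCl/M_C₂H₂) = √(36.46/26.04) = 1.183.
With d_C₂H₂ + d_HCl = 1820 mm, d_HCl = 1820/(1 + 1.183) = 833.6 mm.
d_C₂H₂ = 1820 − 833.6 = 986 mm.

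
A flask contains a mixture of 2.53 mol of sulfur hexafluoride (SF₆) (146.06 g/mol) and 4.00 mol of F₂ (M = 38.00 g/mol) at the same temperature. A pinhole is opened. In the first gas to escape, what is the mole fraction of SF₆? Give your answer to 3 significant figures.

Rate_i ∝ x_i/√M_i (Graham's law weighted by mole fraction), so the effusate composition follows n_i/√M_i.
Mole fraction of SF₆ in the effusate = (n_SF₆/√M_SF₆) / (n_SF₆/√M_SF₆ + n_F₂/√M_F₂)
= (2.53/√146.06) / (2.53/√146.06 + 4.00/√38.00) = 0.2093/(0.2093 + 0.6489) = 0.244.

0.244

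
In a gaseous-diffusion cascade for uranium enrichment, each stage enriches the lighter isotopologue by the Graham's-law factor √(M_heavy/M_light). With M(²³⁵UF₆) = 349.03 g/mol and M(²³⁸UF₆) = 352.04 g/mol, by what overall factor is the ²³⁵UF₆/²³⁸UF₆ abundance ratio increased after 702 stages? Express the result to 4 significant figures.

After 702 stages the ratio has grown by (√(352.04/349.03))^702 = (352.04/349.03)^(702/2).
= 1.00862^351 = 20.37.

20.37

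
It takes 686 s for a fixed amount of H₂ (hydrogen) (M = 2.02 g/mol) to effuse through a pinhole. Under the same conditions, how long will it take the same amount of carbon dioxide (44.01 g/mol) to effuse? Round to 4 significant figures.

3202 s

Since effusion rate ∝ 1/√M, t_CO₂/t_H₂ = √(M_CO₂/M_H₂) = √(44.01/2.02) = √21.79 = 4.668.
So the time for CO₂ is 686 × 4.668 = 3202 s.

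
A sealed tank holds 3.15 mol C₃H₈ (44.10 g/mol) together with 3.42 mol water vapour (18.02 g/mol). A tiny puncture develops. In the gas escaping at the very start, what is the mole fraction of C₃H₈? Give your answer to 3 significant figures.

0.371

Effusion rate of each component ∝ n_i/√M_i (partial pressure × 1/√M).
x_C₃H₈(eff) = (n_C₃H₈/√M_C₃H₈) / (n_C₃H₈/√M_C₃H₈ + n_H₂O/√M_H₂O)
= (3.15/√44.10) / (3.15/√44.10 + 3.42/√18.02) = 0.4743/(0.4743 + 0.8057) = 0.371.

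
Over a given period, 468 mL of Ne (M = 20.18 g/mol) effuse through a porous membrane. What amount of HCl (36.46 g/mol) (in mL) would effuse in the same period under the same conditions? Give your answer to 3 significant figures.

348 mL

Graham's law gives rate_HCl/rate_Ne = √(M_Ne/M_HCl) = √(20.18/36.46) = √0.5535 = 0.7440.
So the volume for HCl is 468 × 0.7440 = 348 mL.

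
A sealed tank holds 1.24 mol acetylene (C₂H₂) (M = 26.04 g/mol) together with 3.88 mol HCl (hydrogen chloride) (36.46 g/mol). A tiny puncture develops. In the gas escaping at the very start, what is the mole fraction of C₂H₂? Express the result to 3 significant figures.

Effusion rate of each component ∝ n_i/√M_i (partial pressure × 1/√M).
So x_C₂H₂ in the escaping gas = (n_C₂H₂/√M_C₂H₂) / Σ(n_i/√M_i)
= (1.24/√26.04) / (1.24/√26.04 + 3.88/√36.46) = 0.2430/(0.2430 + 0.6426) = 0.274.

0.274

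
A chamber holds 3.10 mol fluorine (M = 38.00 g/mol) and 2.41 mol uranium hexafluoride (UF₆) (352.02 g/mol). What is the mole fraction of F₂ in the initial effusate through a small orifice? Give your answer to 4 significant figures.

0.7965

Effusion rate of each component ∝ n_i/√M_i (partial pressure × 1/√M).
So x_F₂ in the escaping gas = (n_F₂/√M_F₂) / Σ(n_i/√M_i)
= (3.10/√38.00) / (3.10/√38.00 + 2.41/√352.02) = 0.5029/(0.5029 + 0.1284) = 0.7965.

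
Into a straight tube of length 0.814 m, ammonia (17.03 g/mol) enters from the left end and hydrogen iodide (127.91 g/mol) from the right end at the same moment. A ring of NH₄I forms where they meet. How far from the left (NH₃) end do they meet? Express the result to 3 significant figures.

In equal time, each gas travels a distance ∝ its rate ∝ 1/√M, so d_NH₃/d_HI = √(M_HI/M_NH₃) = √(127.91/17.03) = 2.741.
With d_NH₃ + d_HI = 0.814 m, d_HI = 0.814/(1 + 2.741) = 0.2176 m.
d_NH₃ = 0.814 − 0.2176 = 0.596 m.

0.596 m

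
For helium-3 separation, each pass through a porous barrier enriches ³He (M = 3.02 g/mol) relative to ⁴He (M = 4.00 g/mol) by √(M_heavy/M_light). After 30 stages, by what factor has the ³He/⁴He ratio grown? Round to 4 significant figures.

Each stage multiplies the ratio by α = √(4.00/3.02), so after 30 stages the overall factor is α^30 = (4.00/3.02)^(30/2).
= 1.32450^15 = 67.73.

67.73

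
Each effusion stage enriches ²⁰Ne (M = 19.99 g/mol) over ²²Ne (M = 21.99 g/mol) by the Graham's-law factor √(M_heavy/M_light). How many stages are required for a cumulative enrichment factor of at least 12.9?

With α = √(21.99/19.99) per stage, ln α = ½ ln(1.10005) = 0.04768.
Need α^N ≥ 12.9 ⇒ N ≥ ln(12.9) / ln α = 2.557 / 0.04768 = 53.64.
So at least 54 stages are needed.

54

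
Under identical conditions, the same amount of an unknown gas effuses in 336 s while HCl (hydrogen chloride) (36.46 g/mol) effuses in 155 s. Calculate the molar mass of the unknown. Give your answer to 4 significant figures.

171.3 g/mol

Using Graham's law: t_X/t_HCl = √(M_X/M_HCl).
336/155 = 2.168 = √(M_X/36.46)
M_X = 36.46 × 2.168² = 36.46 × 4.699 = 171.3 g/mol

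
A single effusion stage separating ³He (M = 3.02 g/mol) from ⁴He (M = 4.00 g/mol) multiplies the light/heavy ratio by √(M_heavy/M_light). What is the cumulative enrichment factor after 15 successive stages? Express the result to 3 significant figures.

Each stage multiplies the ratio by α = √(4.00/3.02), so after 15 stages the overall factor is α^15 = (4.00/3.02)^(15/2).
= 1.32450^(15/2) = 8.23.

8.23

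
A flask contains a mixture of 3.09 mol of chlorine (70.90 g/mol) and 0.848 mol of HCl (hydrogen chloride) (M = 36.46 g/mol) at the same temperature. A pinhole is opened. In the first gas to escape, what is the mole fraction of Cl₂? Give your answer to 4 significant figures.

0.7232

The effusion rate of species i is ∝ p_i/√M_i ∝ n_i/√M_i.
x_Cl₂(eff) = (n_Cl₂/√M_Cl₂) / (n_Cl₂/√M_Cl₂ + n_HCl/√M_HCl)
= (3.09/√70.90) / (3.09/√70.90 + 0.848/√36.46) = 0.3670/(0.3670 + 0.1404) = 0.7232.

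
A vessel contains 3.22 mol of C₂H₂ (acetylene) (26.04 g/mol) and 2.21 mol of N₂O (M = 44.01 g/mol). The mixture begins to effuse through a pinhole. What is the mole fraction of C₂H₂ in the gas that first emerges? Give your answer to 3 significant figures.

0.654

Effusion rate of each component ∝ n_i/√M_i (partial pressure × 1/√M).
So x_C₂H₂ in the escaping gas = (n_C₂H₂/√M_C₂H₂) / Σ(n_i/√M_i)
= (3.22/√26.04) / (3.22/√26.04 + 2.21/√44.01) = 0.6310/(0.6310 + 0.3331) = 0.654.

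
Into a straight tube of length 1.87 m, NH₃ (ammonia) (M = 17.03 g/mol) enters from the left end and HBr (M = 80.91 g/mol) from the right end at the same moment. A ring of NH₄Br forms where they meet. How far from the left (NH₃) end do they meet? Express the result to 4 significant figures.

In equal time, each gas travels a distance ∝ its rate ∝ 1/√M, so d_NH₃/d_HBr = √(M_HBr/M_NH₃) = √(80.91/17.03) = 2.180.
With d_NH₃ + d_HBr = 1.87 m, d_HBr = 1.87/(1 + 2.180) = 0.5881 m.
d_NH₃ = 1.87 − 0.5881 = 1.282 m.

1.282 m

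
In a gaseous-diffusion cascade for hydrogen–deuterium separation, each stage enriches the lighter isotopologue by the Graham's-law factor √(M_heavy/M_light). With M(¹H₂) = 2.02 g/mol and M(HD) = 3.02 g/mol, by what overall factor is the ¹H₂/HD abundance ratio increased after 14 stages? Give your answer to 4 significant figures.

16.70

Each stage multiplies the ratio by α = √(3.02/2.02), so after 14 stages the overall factor is α^14 = (3.02/2.02)^(14/2).
= 1.49505^7 = 16.70.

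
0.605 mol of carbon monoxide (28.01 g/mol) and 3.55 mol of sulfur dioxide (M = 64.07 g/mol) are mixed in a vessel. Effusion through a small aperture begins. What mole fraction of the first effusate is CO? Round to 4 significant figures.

0.2049

Each component's effusion rate ∝ (its partial pressure)·(1/√M) ∝ n_i/√M_i.
x_CO(eff) = (n_CO/√M_CO) / (n_CO/√M_CO + n_SO₂/√M_SO₂)
= (0.605/√28.01) / (0.605/√28.01 + 3.55/√64.07) = 0.1143/(0.1143 + 0.4435) = 0.2049.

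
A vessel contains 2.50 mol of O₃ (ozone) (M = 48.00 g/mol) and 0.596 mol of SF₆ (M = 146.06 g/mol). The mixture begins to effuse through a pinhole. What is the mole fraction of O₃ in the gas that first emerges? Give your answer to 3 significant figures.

0.880

The effusion rate of species i is ∝ p_i/√M_i ∝ n_i/√M_i.
x_O₃(eff) = (n_O₃/√M_O₃) / (n_O₃/√M_O₃ + n_SF₆/√M_SF₆)
= (2.50/√48.00) / (2.50/√48.00 + 0.596/√146.06) = 0.3608/(0.3608 + 0.04932) = 0.880.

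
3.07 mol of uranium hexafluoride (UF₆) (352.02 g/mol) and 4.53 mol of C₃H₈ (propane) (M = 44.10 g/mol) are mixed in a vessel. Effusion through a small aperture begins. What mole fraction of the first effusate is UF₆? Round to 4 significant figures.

0.1935

The effusion rate of species i is ∝ p_i/√M_i ∝ n_i/√M_i.
x_UF₆(eff) = (n_UF₆/√M_UF₆) / (n_UF₆/√M_UF₆ + n_C₃H₈/√M_C₃H₈)
= (3.07/√352.02) / (3.07/√352.02 + 4.53/√44.10) = 0.1636/(0.1636 + 0.6821) = 0.1935.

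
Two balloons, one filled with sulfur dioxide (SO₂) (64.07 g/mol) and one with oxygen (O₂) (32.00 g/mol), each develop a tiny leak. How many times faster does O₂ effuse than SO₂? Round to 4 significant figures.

Graham's law gives rate_O₂/rate_SO₂ = √(M_SO₂/M_O₂) = √(64.07/32.00) = √2.002 = 1.415.

1.415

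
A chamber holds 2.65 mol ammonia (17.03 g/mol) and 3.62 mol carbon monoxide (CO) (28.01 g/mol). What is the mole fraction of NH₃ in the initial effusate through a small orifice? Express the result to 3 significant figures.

0.484

The effusion rate of species i is ∝ p_i/√M_i ∝ n_i/√M_i.
x_NH₃(eff) = (n_NH₃/√M_NH₃) / (n_NH₃/√M_NH₃ + n_CO/√M_CO)
= (2.65/√17.03) / (2.65/√17.03 + 3.62/√28.01) = 0.6422/(0.6422 + 0.6840) = 0.484.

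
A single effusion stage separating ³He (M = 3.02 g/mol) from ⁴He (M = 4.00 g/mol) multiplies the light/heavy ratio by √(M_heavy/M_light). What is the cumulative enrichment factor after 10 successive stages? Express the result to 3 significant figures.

4.08

After 10 stages the ratio has grown by (√(4.00/3.02))^10 = (4.00/3.02)^(10/2).
= 1.32450^5 = 4.08.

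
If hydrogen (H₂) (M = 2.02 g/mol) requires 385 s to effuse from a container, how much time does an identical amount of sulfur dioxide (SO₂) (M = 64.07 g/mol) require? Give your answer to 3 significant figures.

2170 s

Since effusion rate ∝ 1/√M, t_SO₂/t_H₂ = √(M_SO₂/M_H₂) = √(64.07/2.02) = √31.72 = 5.632.
So the time for SO₂ is 385 × 5.632 = 2170 s.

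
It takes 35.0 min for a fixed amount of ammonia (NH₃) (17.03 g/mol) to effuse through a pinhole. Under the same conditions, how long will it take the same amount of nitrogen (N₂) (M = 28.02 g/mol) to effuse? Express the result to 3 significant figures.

44.9 min

Since effusion rate ∝ 1/√M, t_N₂/t_NH₃ = √(M_N₂/M_NH₃) = √(28.02/17.03) = √1.645 = 1.283.
So the time for N₂ is 35.0 × 1.283 = 44.9 min.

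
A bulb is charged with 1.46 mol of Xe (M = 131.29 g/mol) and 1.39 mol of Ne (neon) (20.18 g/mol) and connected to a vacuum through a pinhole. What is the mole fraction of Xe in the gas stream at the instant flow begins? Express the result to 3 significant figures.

Each component's effusion rate ∝ (its partial pressure)·(1/√M) ∝ n_i/√M_i.
Mole fraction of Xe in the effusate = (n_Xe/√M_Xe) / (n_Xe/√M_Xe + n_Ne/√M_Ne)
= (1.46/√131.29) / (1.46/√131.29 + 1.39/√20.18) = 0.1274/(0.1274 + 0.3094) = 0.292.

0.292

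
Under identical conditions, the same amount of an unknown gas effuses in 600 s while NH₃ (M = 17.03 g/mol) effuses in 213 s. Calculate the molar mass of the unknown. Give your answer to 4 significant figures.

Graham's law gives t_X/t_NH₃ = √(M_X/M_NH₃).
600/213 = 2.817 = √(M_X/17.03)
M_X = 17.03 × 2.817² = 17.03 × 7.935 = 135.1 g/mol

135.1 g/mol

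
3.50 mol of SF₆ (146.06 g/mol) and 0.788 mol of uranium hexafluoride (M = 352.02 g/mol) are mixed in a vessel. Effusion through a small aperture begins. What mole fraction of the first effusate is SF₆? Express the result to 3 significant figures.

Effusion rate of each component ∝ n_i/√M_i (partial pressure × 1/√M).
Mole fraction of SF₆ in the effusate = (n_SF₆/√M_SF₆) / (n_SF₆/√M_SF₆ + n_UF₆/√M_UF₆)
= (3.50/√146.06) / (3.50/√146.06 + 0.788/√352.02) = 0.2896/(0.2896 + 0.04200) = 0.873.

0.873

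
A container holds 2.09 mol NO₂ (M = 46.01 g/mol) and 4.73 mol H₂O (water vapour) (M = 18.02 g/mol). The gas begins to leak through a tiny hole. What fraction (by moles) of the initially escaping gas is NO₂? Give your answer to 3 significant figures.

The effusion rate of species i is ∝ p_i/√M_i ∝ n_i/√M_i.
x_NO₂(eff) = (n_NO₂/√M_NO₂) / (n_NO₂/√M_NO₂ + n_H₂O/√M_H₂O)
= (2.09/√46.01) / (2.09/√46.01 + 4.73/√18.02) = 0.3081/(0.3081 + 1.114) = 0.217.

0.217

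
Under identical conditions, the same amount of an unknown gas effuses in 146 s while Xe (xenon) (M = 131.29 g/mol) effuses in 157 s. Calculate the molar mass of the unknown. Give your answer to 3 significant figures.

By Graham's law, t_X/t_Xe = √(M_X/M_Xe).
146/157 = 0.9299 = √(M_X/131.29)
M_X = 131.29 × 0.9299² = 131.29 × 0.8648 = 114 g/mol

114 g/mol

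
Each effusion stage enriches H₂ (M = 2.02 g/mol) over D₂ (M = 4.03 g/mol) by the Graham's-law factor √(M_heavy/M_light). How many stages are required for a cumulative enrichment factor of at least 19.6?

9

Single-stage factor α = √(4.03/2.02), so ln α = ½ ln(1.99505) = 0.3453.
Need α^N ≥ 19.6 ⇒ N ≥ ln(19.6) / ln α = 2.976 / 0.3453 = 8.62.
So at least 9 stages are needed.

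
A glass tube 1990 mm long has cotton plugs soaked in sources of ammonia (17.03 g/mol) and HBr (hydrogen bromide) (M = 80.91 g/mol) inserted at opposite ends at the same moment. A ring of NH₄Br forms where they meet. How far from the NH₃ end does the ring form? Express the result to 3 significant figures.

1360 mm

In equal time, each gas travels a distance ∝ its rate ∝ 1/√M, so d_NH₃/d_HBr = √(M_HBr/M_NH₃) = √(80.91/17.03) = 2.180.
With d_NH₃ + d_HBr = 1990 mm, d_HBr = 1990/(1 + 2.180) = 625.8 mm.
d_NH₃ = 1990 − 625.8 = 1360 mm.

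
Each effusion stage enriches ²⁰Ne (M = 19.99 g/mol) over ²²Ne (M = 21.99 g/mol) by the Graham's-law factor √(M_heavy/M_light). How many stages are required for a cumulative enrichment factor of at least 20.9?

With α = √(21.99/19.99) per stage, ln α = ½ ln(1.10005) = 0.04768.
Need α^N ≥ 20.9 ⇒ N ≥ ln(20.9) / ln α = 3.040 / 0.04768 = 63.76.
Minimum whole number of stages: N = 64.

64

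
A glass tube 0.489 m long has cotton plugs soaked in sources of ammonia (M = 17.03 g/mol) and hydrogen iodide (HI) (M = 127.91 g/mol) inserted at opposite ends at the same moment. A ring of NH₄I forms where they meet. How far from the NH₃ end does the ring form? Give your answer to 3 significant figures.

0.358 m

Graham's law gives d_NH₃/d_HI = rate_NH₃/rate_HI = √(M_HI/M_NH₃) = √(127.91/17.03) = 2.741.
With d_NH₃ + d_HI = 0.489 m, d_HI = 0.489/(1 + 2.741) = 0.1307 m.
d_NH₃ = 0.489 − 0.1307 = 0.358 m.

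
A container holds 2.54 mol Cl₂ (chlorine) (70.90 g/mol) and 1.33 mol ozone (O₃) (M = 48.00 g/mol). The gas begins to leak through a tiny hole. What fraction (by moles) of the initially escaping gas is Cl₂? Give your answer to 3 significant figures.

0.611

Each component's effusion rate ∝ (its partial pressure)·(1/√M) ∝ n_i/√M_i.
So x_Cl₂ in the escaping gas = (n_Cl₂/√M_Cl₂) / Σ(n_i/√M_i)
= (2.54/√70.90) / (2.54/√70.90 + 1.33/√48.00) = 0.3017/(0.3017 + 0.1920) = 0.611.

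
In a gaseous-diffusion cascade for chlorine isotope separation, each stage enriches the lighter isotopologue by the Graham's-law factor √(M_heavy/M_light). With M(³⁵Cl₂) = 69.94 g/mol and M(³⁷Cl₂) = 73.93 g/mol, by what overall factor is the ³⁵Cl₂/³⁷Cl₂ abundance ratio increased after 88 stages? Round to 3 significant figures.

The single-stage factor is √(M_heavy/M_light), so 88 stages give [√(73.93/69.94)]^88 = (73.93/69.94)^(88/2).
= 1.05705^44 = 11.5.

11.5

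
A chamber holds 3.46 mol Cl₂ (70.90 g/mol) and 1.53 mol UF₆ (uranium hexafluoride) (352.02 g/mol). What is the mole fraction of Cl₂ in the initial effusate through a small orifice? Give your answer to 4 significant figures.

The effusion rate of species i is ∝ p_i/√M_i ∝ n_i/√M_i.
x_Cl₂(eff) = (n_Cl₂/√M_Cl₂) / (n_Cl₂/√M_Cl₂ + n_UF₆/√M_UF₆)
= (3.46/√70.90) / (3.46/√70.90 + 1.53/√352.02) = 0.4109/(0.4109 + 0.08155) = 0.8344.

0.8344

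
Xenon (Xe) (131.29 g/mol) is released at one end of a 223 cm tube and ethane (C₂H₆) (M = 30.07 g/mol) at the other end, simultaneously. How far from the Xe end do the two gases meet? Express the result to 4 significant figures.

Distances travelled in equal time are proportional to diffusion rates, so d_Xe/d_C₂H₆ = √(M_C₂H₆/M_Xe) = √(30.07/131.29) = 0.4786.
With d_Xe + d_C₂H₆ = 223 cm, d_C₂H₆ = 223/(1 + 0.4786) = 150.8 cm.
d_Xe = 223 − 150.8 = 72.18 cm.

72.18 cm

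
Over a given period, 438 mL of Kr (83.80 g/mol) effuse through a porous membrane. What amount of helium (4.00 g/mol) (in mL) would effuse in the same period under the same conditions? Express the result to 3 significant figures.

2000 mL

By Graham's law, rate_He/rate_Kr = √(M_Kr/M_He) = √(83.80/4.00) = √20.95 = 4.577.
So the volume for He is 438 × 4.577 = 2000 mL.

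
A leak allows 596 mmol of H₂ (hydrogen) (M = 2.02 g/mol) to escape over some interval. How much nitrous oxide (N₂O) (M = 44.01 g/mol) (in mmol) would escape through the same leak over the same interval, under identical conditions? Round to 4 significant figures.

Since effusion rate ∝ 1/√M, rate_N₂O/rate_H₂ = √(M_H₂/M_N₂O) = √(2.02/44.01) = √0.04590 = 0.2142.
So the amount for N₂O is 596 × 0.2142 = 127.7 mmol.

127.7 mmol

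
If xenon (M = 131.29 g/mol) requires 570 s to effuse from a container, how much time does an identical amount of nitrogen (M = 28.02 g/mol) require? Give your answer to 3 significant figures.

Using Graham's law: t_N₂/t_Xe = √(M_N₂/M_Xe) = √(28.02/131.29) = √0.2134 = 0.4620.
So the time for N₂ is 570 × 0.4620 = 263 s.

263 s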